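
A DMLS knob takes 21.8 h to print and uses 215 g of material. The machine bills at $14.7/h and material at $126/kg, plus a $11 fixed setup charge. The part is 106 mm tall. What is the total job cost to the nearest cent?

Time charge = 14.7 × 21.8, so $320.46.
Material cost = 126 × 215/1000, so $27.09.
Total = 320.46 + 27.09 + 11 = $358.55.

$358.55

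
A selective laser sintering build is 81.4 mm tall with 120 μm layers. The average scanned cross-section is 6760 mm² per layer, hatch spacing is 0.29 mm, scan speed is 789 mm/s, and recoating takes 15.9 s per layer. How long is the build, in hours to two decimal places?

Layers = ⌈81.4/0.12⌉ = 679.
Scan path per layer = 6760 / 0.29, so 23310.3 mm.
Laser time per layer = 23310.3 / 789 = 29.5441 s.
Per-layer time = 29.5441 + 15.9, so 45.4441 s.
679 layers × 45.4441 s/layer = 30856.5439 s, i.e. 8.57 hours.

8.57 hours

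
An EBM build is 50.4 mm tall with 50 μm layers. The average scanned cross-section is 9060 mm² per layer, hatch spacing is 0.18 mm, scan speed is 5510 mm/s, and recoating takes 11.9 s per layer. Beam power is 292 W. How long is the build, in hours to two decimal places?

5.89 hours

Layer count = ceil(50.4 / 0.05) = 1008.
Per-layer scan distance = 9060 / 0.18 = 50333.3 mm.
Scan time per layer = 50333.3 / 5510, so 9.1349 s.
Per-layer time = 9.1349 + 11.9, so 21.0349 s.
Build time = 1008 × 21.0349 = 21203.1792 s = 5.89 hours.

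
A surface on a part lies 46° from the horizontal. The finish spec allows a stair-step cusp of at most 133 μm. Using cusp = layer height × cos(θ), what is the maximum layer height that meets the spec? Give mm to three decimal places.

0.191 mm

t = h_c / cos θ = 0.133 / 0.6947 = 0.191 mm.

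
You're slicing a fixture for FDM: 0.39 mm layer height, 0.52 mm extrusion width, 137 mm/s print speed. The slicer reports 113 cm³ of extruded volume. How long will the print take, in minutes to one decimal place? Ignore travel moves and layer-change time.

67.8 minutes

Bead cross-section = 0.39 × 0.52, so 0.2028 mm².
Total extruded path = 113000/0.2028 = 557199.2 mm.
Extrusion time: 557199.2 / 137 → 4067.1 s.
That's 4067.1 s → 67.8 minutes.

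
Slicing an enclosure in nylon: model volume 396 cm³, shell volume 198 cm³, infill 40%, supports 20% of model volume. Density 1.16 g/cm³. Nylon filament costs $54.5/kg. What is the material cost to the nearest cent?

Volume inside the shell = 396 − 198, so 198 cm³.
Deposited infill: 0.40 × 198 → 79.2 cm³.
Support = 0.20 × 396, so 79.2 cm³.
Total printed volume = 198 + 79.2 + 79.2 = 356.4 cm³.
Mass = 356.4 × 1.16 = 413.424 g.
Cost = 413.424 g / 1000 × $54.5/kg = $22.53.

$22.53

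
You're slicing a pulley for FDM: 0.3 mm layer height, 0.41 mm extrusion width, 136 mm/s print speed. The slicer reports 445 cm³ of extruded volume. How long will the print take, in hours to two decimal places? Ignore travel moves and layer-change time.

Bead cross-section = 0.3 × 0.41 = 0.123 mm².
Path length: 445000 mm³ / 0.123 mm² → 3617886.2 mm.
Print-move time = 3617886.2 / 136, so 26602.1 s.
26602.1 s = 7.39 hours.

7.39 hours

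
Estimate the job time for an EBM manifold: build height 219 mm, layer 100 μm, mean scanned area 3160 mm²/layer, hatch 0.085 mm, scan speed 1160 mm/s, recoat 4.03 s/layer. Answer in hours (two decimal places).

21.95 hours

Layer count = ceil(219 / 0.1) = 2190.
Hatch length per layer: 3160 / 0.085 → 37176.5 mm.
Per-layer scan time = 37176.5 / 1160 = 32.0487 s.
Time per layer = 32.0487 + 4.03, so 36.0787 s.
2190 layers × 36.0787 s/layer = 79012.353 s, i.e. 21.95 hours.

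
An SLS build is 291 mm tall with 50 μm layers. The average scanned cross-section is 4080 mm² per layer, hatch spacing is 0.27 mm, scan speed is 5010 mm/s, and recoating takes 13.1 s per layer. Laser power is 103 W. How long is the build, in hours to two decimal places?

Layer count = ceil(291 / 0.05) = 5820.
Hatch length per layer = 4080 / 0.27, so 15111.1 mm.
Per-layer scan time: 15111.1 / 5010 → 3.0162 s.
Layer cycle = 3.0162 + 13.1, so 16.1162 s.
5820 layers × 16.1162 s/layer = 93796.284 s, i.e. 26.05 hours.

26.05 hours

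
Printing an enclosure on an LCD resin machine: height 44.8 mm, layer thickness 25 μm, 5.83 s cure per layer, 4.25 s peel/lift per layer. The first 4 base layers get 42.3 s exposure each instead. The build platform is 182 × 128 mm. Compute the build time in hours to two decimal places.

5.06 hours

Layer count = ceil(44.8 / 0.025) = 1792.
Burn-in layers = 4 × (42.3 + 4.25), so 186.2 s.
Regular layers = 1788 × (5.83 + 4.25), so 18023.04 s.
Total = 186.2 + 18023.04 = 18209.24 s = 5.06 hours.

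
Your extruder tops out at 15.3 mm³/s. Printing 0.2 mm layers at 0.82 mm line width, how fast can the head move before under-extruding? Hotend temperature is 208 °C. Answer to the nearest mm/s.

93 mm/s

Extrusion cross-section = 0.2 × 0.82 = 0.164 mm².
Max speed = 15.3 / 0.164 = 93.29 ≈ 93 mm/s.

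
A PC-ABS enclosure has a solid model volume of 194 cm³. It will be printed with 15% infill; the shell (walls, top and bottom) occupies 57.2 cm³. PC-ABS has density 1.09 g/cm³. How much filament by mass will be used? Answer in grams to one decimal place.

84.7 g

Infill region: 194 − 57.2 → 136.8 cm³.
Infill volume: 0.15 × 136.8 → 20.52 cm³.
Deposited volume: 57.2 + 20.52 → 77.72 cm³.
Mass: 77.72 × 1.09 → 84.7148 g.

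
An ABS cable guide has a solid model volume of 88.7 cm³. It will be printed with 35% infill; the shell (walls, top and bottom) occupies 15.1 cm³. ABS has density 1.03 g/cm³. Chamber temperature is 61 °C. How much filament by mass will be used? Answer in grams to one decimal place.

42.1 g

Interior volume = 88.7 − 15.1, so 73.6 cm³.
Deposited infill = 0.35 × 73.6 = 25.76 cm³.
Deposited volume: 15.1 + 25.76 → 40.86 cm³.
Mass = 40.86 × 1.03, so 42.0858 g.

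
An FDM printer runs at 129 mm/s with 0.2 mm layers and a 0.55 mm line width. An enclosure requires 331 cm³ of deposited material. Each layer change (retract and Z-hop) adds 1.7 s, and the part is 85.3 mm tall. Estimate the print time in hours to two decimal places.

6.68 hours

Line area = 0.2 × 0.55 = 0.11 mm².
Total extruded path = 331000/0.11 = 3009090.9 mm.
Extrusion time: 3009090.9 / 129 → 23326.3 s.
Number of layers: 85.3 / 0.2 → 427 (rounded up).
Layer-change overhead = 427 × 1.7 = 725.9 s.
Altogether 23326.3 + 725.9 = 24052.2 s, i.e. 6.68 hours.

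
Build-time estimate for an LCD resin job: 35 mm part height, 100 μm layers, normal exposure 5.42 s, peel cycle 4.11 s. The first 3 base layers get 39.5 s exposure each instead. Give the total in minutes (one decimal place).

57.3 minutes

Layers = ⌈35/0.1⌉ = 350.
Burn-in layers = 3 × (39.5 + 4.11), so 130.83 s.
Regular layers = 347 × (5.42 + 4.11), so 3306.91 s.
Total = 130.83 + 3306.91 = 3437.74 s = 57.3 minutes.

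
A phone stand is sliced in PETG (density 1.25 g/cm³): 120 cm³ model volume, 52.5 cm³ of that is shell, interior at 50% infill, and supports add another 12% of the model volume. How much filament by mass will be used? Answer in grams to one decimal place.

Infill region: 120 − 52.5 → 67.5 cm³.
Infill volume = 0.50 × 67.5 = 33.75 cm³.
Support: 0.12 × 120 → 14.4 cm³.
Total printed volume: 52.5 + 33.75 + 14.4 → 100.65 cm³.
Mass: 100.65 × 1.25 → 125.8125 g.

125.8 g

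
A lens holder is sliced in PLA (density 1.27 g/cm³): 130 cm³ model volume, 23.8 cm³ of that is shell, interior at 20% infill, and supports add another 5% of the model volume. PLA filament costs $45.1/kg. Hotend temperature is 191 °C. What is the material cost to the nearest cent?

$2.95

Interior volume: 130 − 23.8 → 106.2 cm³.
Infill deposited = 0.20 × 106.2 = 21.24 cm³.
Support = 0.05 × 130 = 6.5 cm³.
Total printed volume = 23.8 + 21.24 + 6.5 = 51.54 cm³.
Mass = 51.54 × 1.27 = 65.4558 g.
Cost = 65.4558 g / 1000 × $45.1/kg = $2.95.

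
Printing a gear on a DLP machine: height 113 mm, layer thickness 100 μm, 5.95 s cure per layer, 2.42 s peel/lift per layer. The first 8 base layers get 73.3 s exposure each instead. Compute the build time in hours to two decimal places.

Layers = ⌈113/0.1⌉ = 1130.
Base layers: 8 × (73.3 + 2.42) → 605.76 s.
Regular layers = 1122 × (5.95 + 2.42), so 9391.14 s.
Total = 605.76 + 9391.14 = 9996.9 s = 2.78 hours.

2.78 hours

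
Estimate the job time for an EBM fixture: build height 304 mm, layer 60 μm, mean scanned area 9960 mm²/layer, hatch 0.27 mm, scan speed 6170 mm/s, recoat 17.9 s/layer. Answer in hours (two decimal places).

33.61 hours

Layers = ⌈304/0.06⌉ = 5067.
Hatch length per layer = 9960 / 0.27 = 36888.9 mm.
Per-layer scan time = 36888.9 / 6170, so 5.9788 s.
Time per layer = 5.9788 + 17.9 = 23.8788 s.
5067 layers × 23.8788 s/layer = 120993.8796 s, i.e. 33.61 hours.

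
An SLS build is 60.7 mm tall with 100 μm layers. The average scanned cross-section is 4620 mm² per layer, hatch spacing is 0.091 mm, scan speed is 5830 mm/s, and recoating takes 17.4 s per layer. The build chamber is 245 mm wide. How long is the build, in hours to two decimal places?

4.40 hours

Layers = ⌈60.7/0.1⌉ = 607.
Scan path per layer = 4620 / 0.091, so 50769.2 mm.
Scan time per layer: 50769.2 / 5830 → 8.7083 s.
Time per layer: 8.7083 + 17.4 → 26.1083 s.
607 layers × 26.1083 s/layer = 15847.7381 s, i.e. 4.40 hours.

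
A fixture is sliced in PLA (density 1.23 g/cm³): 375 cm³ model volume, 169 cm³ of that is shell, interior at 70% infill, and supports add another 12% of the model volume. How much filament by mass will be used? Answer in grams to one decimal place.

440.6 g

Interior volume = 375 − 169, so 206 cm³.
Infill volume = 0.70 × 206 = 144.2 cm³.
Support = 0.12 × 375 = 45 cm³.
Total printed volume: 169 + 144.2 + 45 → 358.2 cm³.
Mass: 358.2 × 1.23 → 440.586 g.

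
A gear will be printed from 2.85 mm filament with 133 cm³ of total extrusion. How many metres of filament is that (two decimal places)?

Cross-section of 2.85 mm filament: π·(2.85/2)² = 6.3794 mm².
Length = 133 cm³ / 6.3794 mm² = 133000 / 6.3794 = 20848.36 mm = 20.85 m.

20.85 m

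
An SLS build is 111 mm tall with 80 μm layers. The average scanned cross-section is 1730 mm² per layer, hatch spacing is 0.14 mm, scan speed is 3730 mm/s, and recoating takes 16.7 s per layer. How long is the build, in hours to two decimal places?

Number of layers: 111 / 0.08 → 1388 (rounded up).
Hatch length per layer: 1730 / 0.14 → 12357.1 mm.
Laser time per layer = 12357.1 / 3730, so 3.3129 s.
Per-layer time = 3.3129 + 16.7 = 20.0129 s.
Total: 1388 × 20.0129 s = 27777.9052 s → 7.72 hours.

7.72 hours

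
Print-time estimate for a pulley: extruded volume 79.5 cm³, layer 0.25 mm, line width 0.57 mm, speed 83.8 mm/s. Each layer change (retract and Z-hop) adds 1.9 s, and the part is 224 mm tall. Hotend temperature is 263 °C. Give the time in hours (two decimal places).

2.32 hours

Bead cross-section = 0.25 × 0.57 = 0.1425 mm².
Path length: 79500 mm³ / 0.1425 mm² → 557894.7 mm.
Print-move time = 557894.7 / 83.8, so 6657.5 s.
Layer count = ceil(224 / 0.25) = 896.
Layer-change overhead = 896 × 1.9 = 1702.4 s.
Total = 6657.5 + 1702.4 = 8359.9 s = 2.32 hours.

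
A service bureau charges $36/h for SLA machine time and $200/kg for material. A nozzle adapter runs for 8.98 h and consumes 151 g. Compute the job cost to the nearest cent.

Machine cost = 36 × 8.98 = $323.28.
Material cost = 200 × 151/1000, so $30.20.
Job cost: 323.28 + 30.20 = $353.48.

$353.48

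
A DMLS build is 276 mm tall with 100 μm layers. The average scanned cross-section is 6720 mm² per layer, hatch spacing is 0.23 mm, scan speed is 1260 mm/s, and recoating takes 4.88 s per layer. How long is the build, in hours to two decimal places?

Layers = ⌈276/0.1⌉ = 2760.
Hatch length per layer = 6720 / 0.23, so 29217.4 mm.
Scan time per layer = 29217.4 / 1260, so 23.1884 s.
Per-layer time = 23.1884 + 4.88 = 28.0684 s.
2760 layers × 28.0684 s/layer = 77468.784 s, i.e. 21.52 hours.

21.52 hours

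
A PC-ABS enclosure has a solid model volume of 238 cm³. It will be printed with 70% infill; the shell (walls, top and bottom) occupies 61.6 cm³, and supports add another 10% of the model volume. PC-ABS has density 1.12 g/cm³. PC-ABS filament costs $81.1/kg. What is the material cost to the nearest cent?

$18.97

Volume inside the shell = 238 − 61.6, so 176.4 cm³.
Infill volume: 0.70 × 176.4 → 123.48 cm³.
Support = 0.10 × 238 = 23.8 cm³.
Total printed volume: 61.6 + 123.48 + 23.8 → 208.88 cm³.
Mass = 208.88 × 1.12, so 233.9456 g.
Cost = 233.9456 g / 1000 × $81.1/kg = $18.97.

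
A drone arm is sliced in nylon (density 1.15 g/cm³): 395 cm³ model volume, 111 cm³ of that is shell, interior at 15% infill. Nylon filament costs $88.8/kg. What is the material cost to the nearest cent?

Volume inside the shell: 395 − 111 → 284 cm³.
Deposited infill: 0.15 × 284 → 42.6 cm³.
Total extruded = 111 + 42.6 = 153.6 cm³.
Mass: 153.6 × 1.15 → 176.64 g.
Cost = 176.64 g / 1000 × $88.8/kg = $15.69.

$15.69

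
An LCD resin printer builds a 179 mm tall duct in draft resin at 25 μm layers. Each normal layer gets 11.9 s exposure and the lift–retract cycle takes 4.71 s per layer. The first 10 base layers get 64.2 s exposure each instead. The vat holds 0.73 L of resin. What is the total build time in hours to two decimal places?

33.18 hours

Number of layers: 179 / 0.025 → 7160 (rounded up).
Burn-in layers = 10 × (64.2 + 4.71), so 689.1 s.
Normal layers = 7150 × (11.9 + 4.71), so 118761.5 s.
Sum: 689.1 + 118761.5 = 119450.6 s → 33.18 hours.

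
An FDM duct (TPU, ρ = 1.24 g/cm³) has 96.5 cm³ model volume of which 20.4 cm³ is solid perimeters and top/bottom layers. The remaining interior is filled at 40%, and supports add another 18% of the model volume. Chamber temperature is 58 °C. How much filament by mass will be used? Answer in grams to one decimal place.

84.6 g

Interior volume = 96.5 − 20.4 = 76.1 cm³.
Infill deposited = 0.40 × 76.1, so 30.44 cm³.
Support: 0.18 × 96.5 → 17.37 cm³.
Total extruded: 20.4 + 30.44 + 17.37 → 68.21 cm³.
Mass = 68.21 × 1.24 = 84.5804 g.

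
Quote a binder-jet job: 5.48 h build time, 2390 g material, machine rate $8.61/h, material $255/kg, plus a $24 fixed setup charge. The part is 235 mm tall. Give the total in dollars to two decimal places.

Machine cost: 8.61 × 5.48 → $47.1828.
Material cost = 255 × 2390/1000, so $609.45.
Total = 47.1828 + 609.45 + 24 = 680.6328 ≈ $680.63.

$680.63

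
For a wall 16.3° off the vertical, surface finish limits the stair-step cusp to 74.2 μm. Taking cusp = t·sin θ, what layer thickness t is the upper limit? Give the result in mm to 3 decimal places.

Layer height = cusp / sin(16.3°) = 0.0742 / 0.2807 = 0.264 mm.

0.264 mm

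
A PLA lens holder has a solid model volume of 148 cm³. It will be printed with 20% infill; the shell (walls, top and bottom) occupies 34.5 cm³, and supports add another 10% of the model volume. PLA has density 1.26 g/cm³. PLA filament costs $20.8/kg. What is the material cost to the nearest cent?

Infill region: 148 − 34.5 → 113.5 cm³.
Deposited infill = 0.20 × 113.5 = 22.7 cm³.
Support = 0.10 × 148, so 14.8 cm³.
Total printed volume: 34.5 + 22.7 + 14.8 → 72 cm³.
Mass = 72 × 1.26 = 90.72 g.
At $20.8/kg: 90.72/1000 × 20.8 = $1.89.

$1.89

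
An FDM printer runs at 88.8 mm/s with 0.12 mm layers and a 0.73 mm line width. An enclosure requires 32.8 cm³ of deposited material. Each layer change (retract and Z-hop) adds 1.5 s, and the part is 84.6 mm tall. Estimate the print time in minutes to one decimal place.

87.9 minutes

Line area = 0.12 × 0.73, so 0.0876 mm².
Toolpath length = 32.8 cm³ / 0.0876 mm² = 32800 / 0.0876 = 374429.2 mm.
Extrusion time = 374429.2 / 88.8, so 4216.5 s.
Layer count = ceil(84.6 / 0.12) = 705.
Non-print overhead = 705 × 1.5 = 1057.5 s.
Total = 4216.5 + 1057.5 = 5274 s = 87.9 minutes.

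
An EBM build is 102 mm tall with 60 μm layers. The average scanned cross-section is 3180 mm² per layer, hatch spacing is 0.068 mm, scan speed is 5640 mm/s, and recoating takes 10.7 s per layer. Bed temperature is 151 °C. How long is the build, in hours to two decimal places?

Number of layers: 102 / 0.06 → 1700 (rounded up).
Scan path per layer = 3180 / 0.068 = 46764.7 mm.
Scan time per layer = 46764.7 / 5640, so 8.2916 s.
Time per layer = 8.2916 + 10.7, so 18.9916 s.
1700 layers × 18.9916 s/layer = 32285.72 s, i.e. 8.97 hours.

8.97 hours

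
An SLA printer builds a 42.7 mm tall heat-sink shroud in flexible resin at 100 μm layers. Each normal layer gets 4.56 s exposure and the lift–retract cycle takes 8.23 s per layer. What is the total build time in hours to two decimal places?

1.52 hours

Layer count = ceil(42.7 / 0.1) = 427.
Per-layer time = 4.56 + 8.23 = 12.79 s.
Total = 427 × 12.79 = 5461.33 s = 1.52 hours.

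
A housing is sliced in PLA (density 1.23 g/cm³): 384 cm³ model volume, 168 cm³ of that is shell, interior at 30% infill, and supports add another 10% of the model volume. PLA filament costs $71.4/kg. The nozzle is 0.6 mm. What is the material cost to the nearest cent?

$23.82

Infill region = 384 − 168 = 216 cm³.
Infill volume = 0.30 × 216, so 64.8 cm³.
Support: 0.10 × 384 → 38.4 cm³.
Total printed volume = 168 + 64.8 + 38.4, so 271.2 cm³.
Mass = 271.2 × 1.23, so 333.576 g.
At $71.4/kg: 333.576/1000 × 71.4 = $23.82.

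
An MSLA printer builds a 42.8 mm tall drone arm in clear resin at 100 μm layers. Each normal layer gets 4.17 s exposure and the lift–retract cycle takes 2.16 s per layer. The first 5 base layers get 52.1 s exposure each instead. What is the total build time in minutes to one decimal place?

49.1 minutes

Layer count = ceil(42.8 / 0.1) = 428.
Burn-in layers = 5 × (52.1 + 2.16) = 271.3 s.
Regular layers = 423 × (4.17 + 2.16) = 2677.59 s.
Total = 271.3 + 2677.59 = 2948.89 s = 49.1 minutes.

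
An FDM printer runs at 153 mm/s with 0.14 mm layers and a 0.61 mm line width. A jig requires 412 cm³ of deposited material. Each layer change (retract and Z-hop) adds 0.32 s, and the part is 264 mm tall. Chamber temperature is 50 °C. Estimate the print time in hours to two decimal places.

8.93 hours

Line area: 0.14 × 0.61 → 0.0854 mm².
Total extruded path = 412000/0.0854 = 4824356 mm.
Time extruding = 4824356 / 153, so 31531.7 s.
Layers = ⌈264/0.14⌉ = 1886.
Non-print overhead = 1886 × 0.32, so 603.52 s.
Total = 31531.7 + 603.52 = 32135.22 s = 8.93 hours.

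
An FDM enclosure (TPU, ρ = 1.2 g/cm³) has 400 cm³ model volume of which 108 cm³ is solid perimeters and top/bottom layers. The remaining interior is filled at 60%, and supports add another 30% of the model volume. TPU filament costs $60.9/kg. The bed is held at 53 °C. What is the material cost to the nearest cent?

Interior volume: 400 − 108 → 292 cm³.
Infill volume: 0.60 × 292 → 175.2 cm³.
Support: 0.30 × 400 → 120 cm³.
Total extruded = 108 + 175.2 + 120 = 403.2 cm³.
Mass: 403.2 × 1.2 → 483.84 g.
At $60.9/kg: 483.84/1000 × 60.9 = $29.47.

$29.47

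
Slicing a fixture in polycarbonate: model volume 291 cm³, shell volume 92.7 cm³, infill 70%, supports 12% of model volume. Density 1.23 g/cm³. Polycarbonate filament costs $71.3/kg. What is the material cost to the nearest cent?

Volume inside the shell = 291 − 92.7, so 198.3 cm³.
Deposited infill = 0.70 × 198.3, so 138.81 cm³.
Support: 0.12 × 291 → 34.92 cm³.
Total extruded: 92.7 + 138.81 + 34.92 → 266.43 cm³.
Mass: 266.43 × 1.23 → 327.7089 g.
Cost = 327.7089 g / 1000 × $71.3/kg = $23.37.

$23.37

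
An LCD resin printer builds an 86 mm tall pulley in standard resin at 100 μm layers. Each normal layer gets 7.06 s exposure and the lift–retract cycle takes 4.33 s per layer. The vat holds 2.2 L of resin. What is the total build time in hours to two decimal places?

2.72 hours

Number of layers: 86 / 0.1 → 860 (rounded up).
Per-layer time: 7.06 + 4.33 → 11.39 s.
Build time: 860 × 11.39 s = 9795.4 s, i.e. 2.72 hours.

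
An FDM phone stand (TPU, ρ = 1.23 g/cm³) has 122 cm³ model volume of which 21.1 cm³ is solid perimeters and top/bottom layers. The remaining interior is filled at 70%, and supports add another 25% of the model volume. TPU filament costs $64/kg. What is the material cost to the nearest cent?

$9.62

Infill region: 122 − 21.1 → 100.9 cm³.
Deposited infill: 0.70 × 100.9 → 70.63 cm³.
Support = 0.25 × 122, so 30.5 cm³.
Total printed volume = 21.1 + 70.63 + 30.5, so 122.23 cm³.
Mass = 122.23 × 1.23 = 150.3429 g.
At $64/kg: 150.3429/1000 × 64 = $9.62.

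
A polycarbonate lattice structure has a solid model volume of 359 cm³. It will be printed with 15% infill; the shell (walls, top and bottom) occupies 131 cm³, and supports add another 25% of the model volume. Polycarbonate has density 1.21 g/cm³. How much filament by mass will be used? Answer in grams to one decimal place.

Volume inside the shell: 359 − 131 → 228 cm³.
Infill deposited: 0.15 × 228 → 34.2 cm³.
Support = 0.25 × 359, so 89.75 cm³.
Deposited volume: 131 + 34.2 + 89.75 → 254.95 cm³.
Mass = 254.95 × 1.21 = 308.4895 g.

308.5 g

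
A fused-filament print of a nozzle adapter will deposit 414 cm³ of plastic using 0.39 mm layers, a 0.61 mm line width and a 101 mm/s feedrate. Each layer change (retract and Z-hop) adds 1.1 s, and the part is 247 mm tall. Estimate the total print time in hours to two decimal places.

4.98 hours

Line area: 0.39 × 0.61 → 0.2379 mm².
Toolpath length = 414 cm³ / 0.2379 mm² = 414000 / 0.2379 = 1740227 mm.
Extrusion time: 1740227 / 101 → 17230 s.
Layer count = ceil(247 / 0.39) = 634.
Z-hop total: 634 × 1.1 → 697.4 s.
Altogether 17230 + 697.4 = 17927.4 s, i.e. 4.98 hours.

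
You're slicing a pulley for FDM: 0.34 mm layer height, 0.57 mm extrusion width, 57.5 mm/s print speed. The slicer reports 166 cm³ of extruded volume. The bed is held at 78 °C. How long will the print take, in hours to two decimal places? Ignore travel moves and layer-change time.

Bead cross-section: 0.34 × 0.57 → 0.1938 mm².
Path length: 166000 mm³ / 0.1938 mm² → 856553.1 mm.
Time extruding = 856553.1 / 57.5, so 14896.6 s.
In the requested units: 14896.6 s = 4.14 hours.

4.14 hours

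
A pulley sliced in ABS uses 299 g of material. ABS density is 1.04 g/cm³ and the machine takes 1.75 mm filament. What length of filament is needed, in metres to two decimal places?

119.53 m

Volume = 299 g / 1.04 g·cm⁻³ = 287.5 cm³ = 287500 mm³.
Filament cross-section = π × (1.75/2)² = 2.4053 mm².
Length = 287500 / 2.4053 = 119527.71 mm = 119.53 m.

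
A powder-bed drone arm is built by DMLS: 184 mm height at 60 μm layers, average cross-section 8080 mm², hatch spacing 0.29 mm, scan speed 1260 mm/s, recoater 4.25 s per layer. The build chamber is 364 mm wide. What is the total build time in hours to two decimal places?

22.46 hours

Number of layers: 184 / 0.06 → 3067 (rounded up).
Hatch length per layer: 8080 / 0.29 → 27862.1 mm.
Per-layer scan time = 27862.1 / 1260, so 22.1128 s.
Layer cycle = 22.1128 + 4.25 = 26.3628 s.
3067 layers × 26.3628 s/layer = 80854.7076 s, i.e. 22.46 hours.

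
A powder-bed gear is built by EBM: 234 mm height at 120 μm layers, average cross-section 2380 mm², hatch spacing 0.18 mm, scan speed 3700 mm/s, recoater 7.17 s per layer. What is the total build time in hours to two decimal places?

5.82 hours

Layers = ⌈234/0.12⌉ = 1950.
Scan path per layer = 2380 / 0.18, so 13222.2 mm.
Scan time per layer = 13222.2 / 3700 = 3.5736 s.
Layer cycle = 3.5736 + 7.17 = 10.7436 s.
1950 layers × 10.7436 s/layer = 20950.02 s, i.e. 5.82 hours.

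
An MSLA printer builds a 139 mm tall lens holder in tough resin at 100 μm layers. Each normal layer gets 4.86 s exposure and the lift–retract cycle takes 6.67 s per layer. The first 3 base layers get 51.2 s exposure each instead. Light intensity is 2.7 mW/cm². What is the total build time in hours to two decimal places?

4.49 hours

Layer count = ceil(139 / 0.1) = 1390.
Bottom layers: 3 × (51.2 + 6.67) → 173.61 s.
Normal layers: 1387 × (4.86 + 6.67) → 15992.11 s.
Sum: 173.61 + 15992.11 = 16165.72 s → 4.49 hours.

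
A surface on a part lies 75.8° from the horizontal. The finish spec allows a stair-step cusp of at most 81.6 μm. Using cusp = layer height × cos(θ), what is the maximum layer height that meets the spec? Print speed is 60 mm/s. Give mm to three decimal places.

cos(75.8°) = 0.2453; t_max = 0.0816/0.2453 = 0.333 mm.

0.333 mm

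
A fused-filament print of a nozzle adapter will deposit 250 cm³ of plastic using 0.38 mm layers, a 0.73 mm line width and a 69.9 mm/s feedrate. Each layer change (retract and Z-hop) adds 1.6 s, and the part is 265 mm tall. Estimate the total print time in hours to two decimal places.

Extrusion cross-section: 0.38 × 0.73 → 0.2774 mm².
Total extruded path = 250000/0.2774 = 901225.7 mm.
Print-move time: 901225.7 / 69.9 → 12893.1 s.
Layers = ⌈265/0.38⌉ = 698.
Layer-change overhead: 698 × 1.6 → 1116.8 s.
Total = 12893.1 + 1116.8 = 14009.9 s = 3.89 hours.

3.89 hours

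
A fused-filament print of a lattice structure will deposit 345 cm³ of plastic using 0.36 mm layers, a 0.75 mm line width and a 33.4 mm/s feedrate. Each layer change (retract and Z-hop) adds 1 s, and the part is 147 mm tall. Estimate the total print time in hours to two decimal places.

10.74 hours

Line area = 0.36 × 0.75, so 0.27 mm².
Total extruded path = 345000/0.27 = 1277777.8 mm.
Print-move time = 1277777.8 / 33.4 = 38256.8 s.
Number of layers: 147 / 0.36 → 409 (rounded up).
Z-hop total = 409 × 1, so 409 s.
Altogether 38256.8 + 409 = 38665.8 s, i.e. 10.74 hours.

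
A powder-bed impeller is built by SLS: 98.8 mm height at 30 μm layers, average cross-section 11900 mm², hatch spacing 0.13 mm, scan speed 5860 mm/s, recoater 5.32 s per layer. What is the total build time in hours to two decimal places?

Layer count = ceil(98.8 / 0.03) = 3294.
Hatch length per layer: 11900 / 0.13 → 91538.5 mm.
Per-layer scan time = 91538.5 / 5860 = 15.6209 s.
Layer cycle = 15.6209 + 5.32 = 20.9409 s.
Total: 3294 × 20.9409 s = 68979.3246 s → 19.16 hours.

19.16 hours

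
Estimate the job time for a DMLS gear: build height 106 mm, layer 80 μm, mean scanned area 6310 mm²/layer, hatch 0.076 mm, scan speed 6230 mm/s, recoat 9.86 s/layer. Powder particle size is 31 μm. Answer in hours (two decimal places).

8.53 hours

Layer count = ceil(106 / 0.08) = 1325.
Hatch length per layer: 6310 / 0.076 → 83026.3 mm.
Laser time per layer = 83026.3 / 6230, so 13.3269 s.
Per-layer time: 13.3269 + 9.86 → 23.1869 s.
Total: 1325 × 23.1869 s = 30722.6425 s → 8.53 hours.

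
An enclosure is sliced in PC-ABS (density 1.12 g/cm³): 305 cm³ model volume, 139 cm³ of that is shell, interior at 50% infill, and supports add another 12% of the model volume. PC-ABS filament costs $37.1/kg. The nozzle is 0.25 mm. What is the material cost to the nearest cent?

$10.75

Infill region = 305 − 139, so 166 cm³.
Deposited infill = 0.50 × 166, so 83 cm³.
Support: 0.12 × 305 → 36.6 cm³.
Total extruded: 139 + 83 + 36.6 → 258.6 cm³.
Mass = 258.6 × 1.12, so 289.632 g.
Cost = 289.632 g / 1000 × $37.1/kg = $10.75.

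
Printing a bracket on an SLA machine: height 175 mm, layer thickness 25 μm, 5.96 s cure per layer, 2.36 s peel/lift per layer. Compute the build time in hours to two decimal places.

Number of layers: 175 / 0.025 → 7000 (rounded up).
Cycle time = 5.96 + 2.36 = 8.32 s.
Build time: 7000 × 8.32 s = 58240 s, i.e. 16.18 hours.

16.18 hours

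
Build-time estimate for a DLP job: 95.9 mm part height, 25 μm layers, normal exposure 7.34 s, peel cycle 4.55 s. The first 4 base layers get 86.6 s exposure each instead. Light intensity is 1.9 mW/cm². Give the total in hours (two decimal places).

12.76 hours

Layer count = ceil(95.9 / 0.025) = 3836.
Base layers = 4 × (86.6 + 4.55) = 364.6 s.
Remaining layers = 3832 × (7.34 + 4.55) = 45562.48 s.
Sum: 364.6 + 45562.48 = 45927.08 s → 12.76 hours.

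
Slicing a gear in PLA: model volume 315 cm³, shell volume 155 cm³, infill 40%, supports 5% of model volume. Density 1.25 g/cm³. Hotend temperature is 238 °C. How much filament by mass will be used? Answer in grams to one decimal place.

293.4 g

Volume inside the shell: 315 − 155 → 160 cm³.
Deposited infill: 0.40 × 160 → 64 cm³.
Support = 0.05 × 315, so 15.75 cm³.
Deposited volume = 155 + 64 + 15.75, so 234.75 cm³.
Mass = 234.75 × 1.25 = 293.4375 g.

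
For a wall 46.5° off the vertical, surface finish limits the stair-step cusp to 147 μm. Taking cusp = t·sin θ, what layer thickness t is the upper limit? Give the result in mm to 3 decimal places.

0.203 mm

sin(46.5°) = 0.7254; t_max = 0.147/0.7254 = 0.203 mm.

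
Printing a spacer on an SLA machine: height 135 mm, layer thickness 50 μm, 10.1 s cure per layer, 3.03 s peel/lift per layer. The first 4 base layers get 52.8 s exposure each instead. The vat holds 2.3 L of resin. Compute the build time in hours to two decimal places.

Layers = ⌈135/0.05⌉ = 2700.
Bottom layers = 4 × (52.8 + 3.03) = 223.32 s.
Normal layers = 2696 × (10.1 + 3.03) = 35398.48 s.
Sum: 223.32 + 35398.48 = 35621.8 s → 9.89 hours.

9.89 hours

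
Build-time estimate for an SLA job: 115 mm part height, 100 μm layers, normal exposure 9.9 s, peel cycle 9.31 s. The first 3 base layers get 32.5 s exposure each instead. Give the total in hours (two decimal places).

Layers = ⌈115/0.1⌉ = 1150.
Base layers: 3 × (32.5 + 9.31) → 125.43 s.
Normal layers = 1147 × (9.9 + 9.31) = 22033.87 s.
Sum: 125.43 + 22033.87 = 22159.3 s → 6.16 hours.

6.16 hours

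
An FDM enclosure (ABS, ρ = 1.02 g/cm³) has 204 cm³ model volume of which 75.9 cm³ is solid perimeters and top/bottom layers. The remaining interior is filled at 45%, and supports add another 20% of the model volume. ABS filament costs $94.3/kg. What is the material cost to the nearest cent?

$16.77

Infill region = 204 − 75.9, so 128.1 cm³.
Infill deposited: 0.45 × 128.1 → 57.645 cm³.
Support = 0.20 × 204 = 40.8 cm³.
Total extruded: 75.9 + 57.645 + 40.8 → 174.345 cm³.
Mass: 174.345 × 1.02 → 177.8319 g.
Cost = 177.8319 g / 1000 × $94.3/kg = $16.77.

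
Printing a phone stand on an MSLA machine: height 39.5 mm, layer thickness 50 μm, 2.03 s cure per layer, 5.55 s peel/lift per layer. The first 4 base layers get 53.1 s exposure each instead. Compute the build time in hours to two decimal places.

Layer count = ceil(39.5 / 0.05) = 790.
Burn-in layers = 4 × (53.1 + 5.55) = 234.6 s.
Remaining layers = 786 × (2.03 + 5.55) = 5957.88 s.
Sum: 234.6 + 5957.88 = 6192.48 s → 1.72 hours.

1.72 hours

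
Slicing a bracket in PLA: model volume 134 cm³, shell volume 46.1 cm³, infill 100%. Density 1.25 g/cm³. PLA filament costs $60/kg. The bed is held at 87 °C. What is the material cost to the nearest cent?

$10.05

Infill region = 134 − 46.1, so 87.9 cm³.
Infill volume = 1.00 × 87.9, so 87.9 cm³.
Deposited volume: 46.1 + 87.9 → 134 cm³.
Mass = 134 × 1.25 = 167.5 g.
Cost = 167.5 g / 1000 × $60/kg = $10.05.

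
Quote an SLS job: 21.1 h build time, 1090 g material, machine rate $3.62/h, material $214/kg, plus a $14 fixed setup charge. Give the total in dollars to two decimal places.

$323.64

Machine-time cost = 3.62 × 21.1 = $76.382.
Feedstock cost = 214 × 1090/1000, so $233.26.
Adding setup: 76.382 + 233.26 + 14 → 323.642 ≈ $323.64.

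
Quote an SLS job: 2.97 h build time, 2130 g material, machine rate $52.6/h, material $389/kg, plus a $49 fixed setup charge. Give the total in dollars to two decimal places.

$1033.79

Time charge = 52.6 × 2.97 = $156.222.
Material charge = 389 × 2130/1000 = $828.57.
Adding setup: 156.222 + 828.57 + 49 → 1033.792 ≈ $1033.79.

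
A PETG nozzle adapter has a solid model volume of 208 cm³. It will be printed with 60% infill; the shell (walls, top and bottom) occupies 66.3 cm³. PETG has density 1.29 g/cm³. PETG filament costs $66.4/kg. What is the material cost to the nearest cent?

$12.96

Interior volume: 208 − 66.3 → 141.7 cm³.
Infill deposited = 0.60 × 141.7, so 85.02 cm³.
Total printed volume = 66.3 + 85.02 = 151.32 cm³.
Mass = 151.32 × 1.29 = 195.2028 g.
Cost = 195.2028 g / 1000 × $66.4/kg = $12.96.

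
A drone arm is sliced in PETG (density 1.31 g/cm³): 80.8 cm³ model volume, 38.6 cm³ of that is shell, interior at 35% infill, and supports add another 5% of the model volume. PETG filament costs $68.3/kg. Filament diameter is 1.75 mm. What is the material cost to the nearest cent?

Interior volume = 80.8 − 38.6, so 42.2 cm³.
Infill deposited: 0.35 × 42.2 → 14.77 cm³.
Support = 0.05 × 80.8 = 4.04 cm³.
Deposited volume = 38.6 + 14.77 + 4.04, so 57.41 cm³.
Mass: 57.41 × 1.31 → 75.2071 g.
Cost = 75.2071 g / 1000 × $68.3/kg = $5.14.

$5.14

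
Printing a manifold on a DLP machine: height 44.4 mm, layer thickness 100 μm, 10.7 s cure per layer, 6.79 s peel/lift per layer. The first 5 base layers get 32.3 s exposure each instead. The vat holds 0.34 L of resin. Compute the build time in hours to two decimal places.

2.19 hours

Layers = ⌈44.4/0.1⌉ = 444.
Base layers: 5 × (32.3 + 6.79) → 195.45 s.
Regular layers = 439 × (10.7 + 6.79) = 7678.11 s.
Total = 195.45 + 7678.11 = 7873.56 s = 2.19 hours.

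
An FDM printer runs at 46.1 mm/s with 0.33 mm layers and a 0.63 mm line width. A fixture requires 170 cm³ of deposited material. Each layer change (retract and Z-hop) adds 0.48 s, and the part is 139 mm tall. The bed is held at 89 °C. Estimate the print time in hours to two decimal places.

Extrusion cross-section = 0.33 × 0.63, so 0.2079 mm².
Total extruded path = 170000/0.2079 = 817700.8 mm.
Print-move time = 817700.8 / 46.1 = 17737.5 s.
Layers = ⌈139/0.33⌉ = 422.
Non-print overhead = 422 × 0.48, so 202.56 s.
Total = 17737.5 + 202.56 = 17940.06 s = 4.98 hours.

4.98 hours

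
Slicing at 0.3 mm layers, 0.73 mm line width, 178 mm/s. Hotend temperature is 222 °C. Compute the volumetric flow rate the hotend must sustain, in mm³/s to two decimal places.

38.98

Extrusion cross-section = 0.3 × 0.73, so 0.219 mm².
Volumetric flow = 178 × 0.219 = 38.98 mm³/s.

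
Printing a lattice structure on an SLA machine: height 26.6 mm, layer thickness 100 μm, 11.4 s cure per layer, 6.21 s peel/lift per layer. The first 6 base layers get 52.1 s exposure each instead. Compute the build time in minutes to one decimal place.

Layers = ⌈26.6/0.1⌉ = 266.
Bottom layers = 6 × (52.1 + 6.21) = 349.86 s.
Remaining layers = 260 × (11.4 + 6.21) = 4578.6 s.
Total = 349.86 + 4578.6 = 4928.46 s = 82.1 minutes.

82.1 minutes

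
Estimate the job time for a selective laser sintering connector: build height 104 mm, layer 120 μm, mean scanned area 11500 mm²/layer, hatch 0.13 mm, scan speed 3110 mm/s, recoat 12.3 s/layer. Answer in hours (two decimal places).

Layers = ⌈104/0.12⌉ = 867.
Per-layer scan distance = 11500 / 0.13, so 88461.5 mm.
Per-layer scan time: 88461.5 / 3110 → 28.4442 s.
Layer cycle = 28.4442 + 12.3, so 40.7442 s.
Build time = 867 × 40.7442 = 35325.2214 s = 9.81 hours.

9.81 hours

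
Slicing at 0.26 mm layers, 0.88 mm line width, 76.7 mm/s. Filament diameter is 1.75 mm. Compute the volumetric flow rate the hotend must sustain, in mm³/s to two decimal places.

17.55

Extrusion cross-section: 0.26 × 0.88 → 0.2288 mm².
Q = v·A = 76.7 × 0.2288 = 17.55 mm³/s.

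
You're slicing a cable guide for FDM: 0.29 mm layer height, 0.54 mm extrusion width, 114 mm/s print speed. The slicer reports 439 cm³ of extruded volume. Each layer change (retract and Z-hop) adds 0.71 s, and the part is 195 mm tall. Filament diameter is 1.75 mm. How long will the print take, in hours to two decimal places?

6.96 hours

Extrusion cross-section = 0.29 × 0.54 = 0.1566 mm².
Toolpath length = 439 cm³ / 0.1566 mm² = 439000 / 0.1566 = 2803320.6 mm.
Print-move time: 2803320.6 / 114 → 24590.5 s.
Layer count = ceil(195 / 0.29) = 673.
Layer-change overhead = 673 × 0.71, so 477.83 s.
Total = 24590.5 + 477.83 = 25068.33 s = 6.96 hours.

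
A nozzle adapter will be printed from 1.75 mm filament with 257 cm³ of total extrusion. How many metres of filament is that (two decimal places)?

A = π r² = π × 0.875² = 2.4053 mm².
L = 257000 mm³ / 2.4053 mm² = 106847.38 mm, i.e. 106.85 m.

106.85 m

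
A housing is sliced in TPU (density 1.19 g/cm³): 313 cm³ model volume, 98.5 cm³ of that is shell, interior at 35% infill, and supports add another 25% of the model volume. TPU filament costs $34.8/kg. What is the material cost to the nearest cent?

$10.43

Volume inside the shell = 313 − 98.5, so 214.5 cm³.
Infill deposited: 0.35 × 214.5 → 75.075 cm³.
Support = 0.25 × 313, so 78.25 cm³.
Total extruded: 98.5 + 75.075 + 78.25 → 251.825 cm³.
Mass = 251.825 × 1.19, so 299.67175 g.
At $34.8/kg: 299.67175/1000 × 34.8 = $10.43.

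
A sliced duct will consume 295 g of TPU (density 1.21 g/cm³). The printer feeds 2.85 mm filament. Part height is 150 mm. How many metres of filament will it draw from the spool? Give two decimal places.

38.22 m

Volume = 295 g / 1.21 g·cm⁻³ = 243.8017 cm³ = 243801.7 mm³.
Cross-section of 2.85 mm filament: π·(2.85/2)² = 6.3794 mm².
Length = 243801.7 / 6.3794 = 38217.03 mm = 38.22 m.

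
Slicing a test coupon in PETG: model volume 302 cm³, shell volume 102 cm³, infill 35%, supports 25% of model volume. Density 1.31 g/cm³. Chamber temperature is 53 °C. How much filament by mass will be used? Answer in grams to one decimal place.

Volume inside the shell = 302 − 102 = 200 cm³.
Infill deposited = 0.35 × 200, so 70 cm³.
Support = 0.25 × 302, so 75.5 cm³.
Total extruded = 102 + 70 + 75.5 = 247.5 cm³.
Mass = 247.5 × 1.31, so 324.225 g.

324.2 g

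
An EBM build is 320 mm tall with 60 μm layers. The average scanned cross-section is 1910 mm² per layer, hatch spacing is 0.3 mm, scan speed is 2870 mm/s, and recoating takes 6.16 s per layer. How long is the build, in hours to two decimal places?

Number of layers: 320 / 0.06 → 5334 (rounded up).
Scan path per layer: 1910 / 0.3 → 6366.7 mm.
Per-layer scan time = 6366.7 / 2870 = 2.2184 s.
Per-layer time: 2.2184 + 6.16 → 8.3784 s.
Build time = 5334 × 8.3784 = 44690.3856 s = 12.41 hours.

12.41 hours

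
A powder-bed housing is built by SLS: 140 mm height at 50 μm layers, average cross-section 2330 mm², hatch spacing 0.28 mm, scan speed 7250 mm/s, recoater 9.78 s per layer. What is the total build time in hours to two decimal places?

8.50 hours

Layer count = ceil(140 / 0.05) = 2800.
Scan path per layer = 2330 / 0.28 = 8321.4 mm.
Per-layer scan time = 8321.4 / 7250, so 1.1478 s.
Per-layer time = 1.1478 + 9.78 = 10.9278 s.
Build time = 2800 × 10.9278 = 30597.84 s = 8.50 hours.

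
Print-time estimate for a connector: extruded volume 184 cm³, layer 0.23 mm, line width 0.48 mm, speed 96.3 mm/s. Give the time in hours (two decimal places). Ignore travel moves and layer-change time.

4.81 hours

Line area: 0.23 × 0.48 → 0.1104 mm².
Path length: 184000 mm³ / 0.1104 mm² → 1666666.7 mm.
Extrusion time = 1666666.7 / 96.3 = 17307 s.
17307 s = 4.81 hours.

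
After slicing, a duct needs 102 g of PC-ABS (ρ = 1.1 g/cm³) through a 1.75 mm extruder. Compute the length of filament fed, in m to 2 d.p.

38.55 m

Volume = 102 g / 1.1 g·cm⁻³ = 92.7273 cm³ = 92727.3 mm³.
A = π r² = π × 0.875² = 2.4053 mm².
Length = 92727.3 / 2.4053 = 38551.24 mm = 38.55 m.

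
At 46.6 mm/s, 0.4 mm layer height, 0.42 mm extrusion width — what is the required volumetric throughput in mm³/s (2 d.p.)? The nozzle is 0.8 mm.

7.83

A = 0.4 × 0.42 = 0.168 mm².
Q = v·A = 46.6 × 0.168 = 7.83 mm³/s.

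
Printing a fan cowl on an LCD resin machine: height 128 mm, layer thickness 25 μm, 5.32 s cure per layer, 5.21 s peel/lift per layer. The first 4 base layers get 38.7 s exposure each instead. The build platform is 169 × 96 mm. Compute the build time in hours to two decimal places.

Layers = ⌈128/0.025⌉ = 5120.
Base layers: 4 × (38.7 + 5.21) → 175.64 s.
Remaining layers: 5116 × (5.32 + 5.21) → 53871.48 s.
Sum: 175.64 + 53871.48 = 54047.12 s → 15.01 hours.

15.01 hours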